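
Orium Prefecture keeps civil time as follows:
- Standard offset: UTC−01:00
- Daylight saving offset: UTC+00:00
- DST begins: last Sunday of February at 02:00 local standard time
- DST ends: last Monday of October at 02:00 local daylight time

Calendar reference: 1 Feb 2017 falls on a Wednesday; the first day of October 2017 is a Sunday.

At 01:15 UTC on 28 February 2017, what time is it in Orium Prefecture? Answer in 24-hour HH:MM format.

1 February 2017 is a Wednesday, so Sundays fall on 5, 12, 19, 26; the last is February 26.
1 October 2017 is a Sunday, so Mondays fall on 2, 9, 16, 23, 30; the last is October 30.
At the standard offset (UTC−01:00), 01:15 UTC − 1h = 00:15 Orium Prefecture standard time.
The standard-time date in Orium Prefecture, 28 February 2017, falls between 26 February and 30 October, so daylight saving is in effect and Orium Prefecture is at UTC+00:00.
01:15 UTC + 0h = 01:15 local.

01:15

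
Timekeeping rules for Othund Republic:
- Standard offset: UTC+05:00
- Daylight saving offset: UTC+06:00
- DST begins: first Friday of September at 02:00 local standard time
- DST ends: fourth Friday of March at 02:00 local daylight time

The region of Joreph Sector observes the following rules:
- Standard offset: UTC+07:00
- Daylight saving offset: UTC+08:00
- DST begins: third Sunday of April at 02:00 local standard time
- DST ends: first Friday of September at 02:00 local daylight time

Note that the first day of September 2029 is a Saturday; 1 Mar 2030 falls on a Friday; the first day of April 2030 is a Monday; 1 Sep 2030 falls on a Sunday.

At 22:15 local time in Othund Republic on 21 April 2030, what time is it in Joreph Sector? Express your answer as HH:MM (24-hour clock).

1 September 2029 is a Saturday, so the first Friday is September 7.
1 March 2030 is a Friday, so the first Friday is March 1 and the fourth is March 22.
21 April 2030 is outside the daylight-saving period (7 September 2029 – 22 March 2030), so Othund Republic is on standard time, UTC+05:00.
22:15 Othund Republic − 5h = 17:15 UTC.
1 April 2030 is a Monday, so the first Sunday is April 7 and the third is April 21.
1 September 2030 is a Sunday, so the first Friday is September 6.
At the standard offset (UTC+07:00), 17:15 UTC + 7h = 00:15 Joreph Sector standard time (rolling into the next day, 22 April 2030).
The standard-time date in Joreph Sector, 22 April 2030, falls between 21 April and 6 September, so daylight saving is in effect and Joreph Sector is at UTC+08:00.
17:15 UTC + 8h = 01:15 Joreph Sector (rolling into the next day, 22 April 2030).

01:15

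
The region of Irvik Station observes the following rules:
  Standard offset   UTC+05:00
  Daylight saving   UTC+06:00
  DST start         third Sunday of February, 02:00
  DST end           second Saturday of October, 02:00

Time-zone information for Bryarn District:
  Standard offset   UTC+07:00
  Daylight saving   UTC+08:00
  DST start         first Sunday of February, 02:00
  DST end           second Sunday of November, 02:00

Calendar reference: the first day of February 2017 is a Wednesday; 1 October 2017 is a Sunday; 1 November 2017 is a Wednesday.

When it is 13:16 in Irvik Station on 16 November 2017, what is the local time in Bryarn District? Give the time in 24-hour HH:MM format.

15:16

1 February 2017 is a Wednesday, so the first Sunday is February 5 and the third is February 19.
1 October 2017 is a Sunday, so the first Saturday is October 7 and the second is October 14.
16 November 2017 is outside the daylight-saving period (19 February – 14 October), so Irvik Station is on standard time, UTC+05:00.
13:16 Irvik Station − 5h = 08:16 UTC.
1 February 2017 is a Wednesday, so the first Sunday is February 5.
1 November 2017 is a Wednesday, so the first Sunday is November 5 and the second is November 12.
At the standard offset (UTC+07:00), 08:16 UTC + 7h = 15:16 Bryarn District standard time.
The standard-time date in Bryarn District, 16 November 2017, is outside the daylight-saving period (5 February – 12 November), so Bryarn District is on standard time, UTC+07:00.
08:16 UTC + 7h = 15:16 Bryarn District.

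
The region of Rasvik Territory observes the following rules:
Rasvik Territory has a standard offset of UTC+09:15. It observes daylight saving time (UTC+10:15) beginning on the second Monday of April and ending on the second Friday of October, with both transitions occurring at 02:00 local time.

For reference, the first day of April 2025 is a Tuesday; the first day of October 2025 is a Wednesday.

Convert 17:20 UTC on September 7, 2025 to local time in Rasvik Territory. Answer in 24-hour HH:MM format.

1 April 2025 is a Tuesday, so the first Monday is April 7 and the second is April 14.
1 October 2025 is a Wednesday, so the first Friday is October 3 and the second is October 10.
At the standard offset (UTC+09:15), 17:20 UTC + 9h15m = 02:35 Rasvik Territory standard time (rolling into the next day, 8 September 2025).
The standard-time date in Rasvik Territory, September 8, 2025, lies within the daylight-saving period (14 April – 10 October), so Rasvik Territory is on daylight time, UTC+10:15.
17:20 UTC + 10h15m = 03:35 local (rolling into the next day, 8 September 2025).

03:35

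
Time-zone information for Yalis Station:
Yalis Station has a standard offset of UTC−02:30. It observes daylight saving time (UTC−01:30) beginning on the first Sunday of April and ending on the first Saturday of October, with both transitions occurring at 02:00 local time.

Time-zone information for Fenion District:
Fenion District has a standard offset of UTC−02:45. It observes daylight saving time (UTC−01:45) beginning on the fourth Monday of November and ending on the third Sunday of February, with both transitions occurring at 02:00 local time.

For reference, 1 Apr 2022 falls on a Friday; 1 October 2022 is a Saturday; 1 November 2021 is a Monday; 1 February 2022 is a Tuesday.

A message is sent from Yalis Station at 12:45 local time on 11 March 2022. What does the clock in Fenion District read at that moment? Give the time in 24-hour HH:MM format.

1 April 2022 is a Friday, so the first Sunday is April 3.
1 October 2022 is a Saturday, so the first Saturday is October 1.
Daylight saving runs 3 April – 1 October; 11 March 2022 is outside that window, so Yalis Station is on standard time at UTC−02:30.
12:45 Yalis Station + 2h30m = 15:15 UTC.
1 November 2021 is a Monday, so the first Monday is November 1 and the fourth is November 22.
1 February 2022 is a Tuesday, so the first Sunday is February 6 and the third is February 20.
At the standard offset (UTC−02:45), 15:15 UTC − 2h45m = 12:30 Fenion District standard time.
The standard-time date in Fenion District, 11 March 2022, does not fall between 22 November 2021 and 20 February 2022, so daylight saving is not in effect and Fenion District is at UTC−02:45.
15:15 UTC − 2h45m = 12:30 Fenion District.

12:30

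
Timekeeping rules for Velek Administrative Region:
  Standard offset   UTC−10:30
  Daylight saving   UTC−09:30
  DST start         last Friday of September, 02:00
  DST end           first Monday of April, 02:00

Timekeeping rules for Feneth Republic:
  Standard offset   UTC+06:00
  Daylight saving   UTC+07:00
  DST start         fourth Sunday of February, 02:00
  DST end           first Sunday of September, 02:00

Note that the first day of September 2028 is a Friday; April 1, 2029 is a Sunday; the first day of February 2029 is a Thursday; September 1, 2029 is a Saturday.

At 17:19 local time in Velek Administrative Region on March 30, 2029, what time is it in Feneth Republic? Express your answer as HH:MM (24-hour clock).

09:49

1 September 2028 is a Friday, so Fridays fall on 1, 8, 15, 22, 29; the last is September 29.
1 April 2029 is a Sunday, so the first Monday is April 2.
March 30, 2029 falls between 29 September 2028 and 2 April 2029, so daylight saving is in effect and Velek Administrative Region is at UTC−09:30.
17:19 Velek Administrative Region + 9h30m = 02:49 UTC (rolling into the next day, 31 March 2029).
1 February 2029 is a Thursday, so the first Sunday is February 4 and the fourth is February 25.
1 September 2029 is a Saturday, so the first Sunday is September 2.
At the standard offset (UTC+06:00), 02:49 UTC + 6h = 08:49 Feneth Republic standard time.
Daylight saving runs 25 February – 2 September; the standard-time date in Feneth Republic, March 31, 2029, is inside that window, so Feneth Republic is at UTC+07:00.
02:49 UTC + 7h = 09:49 Feneth Republic.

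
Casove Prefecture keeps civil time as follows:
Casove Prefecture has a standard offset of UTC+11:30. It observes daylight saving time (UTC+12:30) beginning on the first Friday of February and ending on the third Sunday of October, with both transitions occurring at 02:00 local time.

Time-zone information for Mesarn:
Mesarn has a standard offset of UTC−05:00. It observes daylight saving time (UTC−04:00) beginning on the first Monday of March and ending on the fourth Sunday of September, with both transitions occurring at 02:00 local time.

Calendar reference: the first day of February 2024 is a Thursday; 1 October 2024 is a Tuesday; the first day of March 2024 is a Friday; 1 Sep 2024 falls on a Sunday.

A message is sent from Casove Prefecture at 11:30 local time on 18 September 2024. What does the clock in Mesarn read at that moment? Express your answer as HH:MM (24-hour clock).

19:00

1 February 2024 is a Thursday, so the first Friday is February 2.
1 October 2024 is a Tuesday, so the first Sunday is October 6 and the third is October 20.
18 September 2024 lies within the daylight-saving period (2 February – 20 October), so Casove Prefecture is on daylight time, UTC+12:30.
11:30 Casove Prefecture − 12h30m = 23:00 UTC (rolling into the previous day, 17 September 2024).
1 March 2024 is a Friday, so the first Monday is March 4.
1 September 2024 is a Sunday, so the first Sunday is September 1 and the fourth is September 22.
At the standard offset (UTC−05:00), 23:00 UTC − 5h = 18:00 Mesarn standard time.
The standard-time date in Mesarn, 17 September 2024, falls between 4 March and 22 September, so daylight saving is in effect and Mesarn is at UTC−04:00.
23:00 UTC − 4h = 19:00 Mesarn.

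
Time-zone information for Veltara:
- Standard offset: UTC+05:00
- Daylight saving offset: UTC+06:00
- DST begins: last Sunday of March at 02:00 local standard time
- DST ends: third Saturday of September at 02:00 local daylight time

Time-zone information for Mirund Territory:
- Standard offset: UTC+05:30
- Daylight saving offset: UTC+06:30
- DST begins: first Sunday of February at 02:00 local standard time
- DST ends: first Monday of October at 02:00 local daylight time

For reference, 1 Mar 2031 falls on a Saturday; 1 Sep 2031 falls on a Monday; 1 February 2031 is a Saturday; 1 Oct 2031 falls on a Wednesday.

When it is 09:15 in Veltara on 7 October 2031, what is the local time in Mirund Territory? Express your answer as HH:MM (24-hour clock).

09:45

1 March 2031 is a Saturday, so Sundays fall on 2, 9, 16, 23, 30; the last is March 30.
1 September 2031 is a Monday, so the first Saturday is September 6 and the third is September 20.
7 October 2031 does not fall between 30 March and 20 September, so daylight saving is not in effect and Veltara is at UTC+05:00.
09:15 Veltara − 5h = 04:15 UTC.
1 February 2031 is a Saturday, so the first Sunday is February 2.
1 October 2031 is a Wednesday, so the first Monday is October 6.
At the standard offset (UTC+05:30), 04:15 UTC + 5h30m = 09:45 Mirund Territory standard time.
Daylight saving runs 2 February – 6 October; the standard-time date in Mirund Territory, 7 October 2031, is outside that window, so Mirund Territory is on standard time at UTC+05:30.
04:15 UTC + 5h30m = 09:45 Mirund Territory.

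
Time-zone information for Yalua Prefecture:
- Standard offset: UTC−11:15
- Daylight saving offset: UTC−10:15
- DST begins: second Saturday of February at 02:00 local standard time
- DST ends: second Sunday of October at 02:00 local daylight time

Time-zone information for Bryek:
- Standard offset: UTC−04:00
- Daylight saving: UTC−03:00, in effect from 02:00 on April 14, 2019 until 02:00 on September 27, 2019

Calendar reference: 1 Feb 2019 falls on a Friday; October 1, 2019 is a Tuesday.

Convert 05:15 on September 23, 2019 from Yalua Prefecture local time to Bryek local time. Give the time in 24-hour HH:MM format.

1 February 2019 is a Friday, so the first Saturday is February 2 and the second is February 9.
1 October 2019 is a Tuesday, so the first Sunday is October 6 and the second is October 13.
September 23, 2019 falls between 9 February and 13 October, so daylight saving is in effect and Yalua Prefecture is at UTC−10:15.
05:15 Yalua Prefecture + 10h15m = 15:30 UTC.
At the standard offset (UTC−04:00), 15:30 UTC − 4h = 11:30 Bryek standard time.
The standard-time date in Bryek, September 23, 2019, lies within the daylight-saving period (14 April – 27 September), so Bryek is on daylight time, UTC−03:00.
15:30 UTC − 3h = 12:30 Bryek.

12:30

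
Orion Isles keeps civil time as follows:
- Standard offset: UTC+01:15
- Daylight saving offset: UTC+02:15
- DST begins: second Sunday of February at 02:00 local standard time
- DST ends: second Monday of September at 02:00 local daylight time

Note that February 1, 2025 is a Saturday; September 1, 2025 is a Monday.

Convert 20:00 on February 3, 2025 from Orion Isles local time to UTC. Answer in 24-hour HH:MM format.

18:45

1 February 2025 is a Saturday, so the first Sunday is February 2 and the second is February 9.
1 September 2025 is a Monday, so the first Monday is September 1 and the second is September 8.
February 3, 2025 is outside the daylight-saving period (9 February – 8 September), so Orion Isles is on standard time, UTC+01:15.
20:00 local − 1h15m = 18:45 UTC.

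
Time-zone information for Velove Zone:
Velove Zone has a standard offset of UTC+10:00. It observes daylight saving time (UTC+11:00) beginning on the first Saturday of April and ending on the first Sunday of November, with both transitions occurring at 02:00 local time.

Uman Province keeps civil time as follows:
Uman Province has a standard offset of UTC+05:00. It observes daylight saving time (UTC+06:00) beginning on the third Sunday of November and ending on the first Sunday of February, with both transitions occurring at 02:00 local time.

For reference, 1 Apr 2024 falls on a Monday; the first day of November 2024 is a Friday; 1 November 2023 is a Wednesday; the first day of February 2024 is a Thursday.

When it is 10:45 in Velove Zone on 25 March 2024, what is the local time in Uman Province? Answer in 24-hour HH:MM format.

05:45

1 April 2024 is a Monday, so the first Saturday is April 6.
1 November 2024 is a Friday, so the first Sunday is November 3.
25 March 2024 does not fall between 6 April and 3 November, so daylight saving is not in effect and Velove Zone is at UTC+10:00.
10:45 Velove Zone − 10h = 00:45 UTC.
1 November 2023 is a Wednesday, so the first Sunday is November 5 and the third is November 19.
1 February 2024 is a Thursday, so the first Sunday is February 4.
At the standard offset (UTC+05:00), 00:45 UTC + 5h = 05:45 Uman Province standard time.
The standard-time date in Uman Province, 25 March 2024, is outside the daylight-saving period (19 November 2023 – 4 February 2024), so Uman Province is on standard time, UTC+05:00.
00:45 UTC + 5h = 05:45 Uman Province.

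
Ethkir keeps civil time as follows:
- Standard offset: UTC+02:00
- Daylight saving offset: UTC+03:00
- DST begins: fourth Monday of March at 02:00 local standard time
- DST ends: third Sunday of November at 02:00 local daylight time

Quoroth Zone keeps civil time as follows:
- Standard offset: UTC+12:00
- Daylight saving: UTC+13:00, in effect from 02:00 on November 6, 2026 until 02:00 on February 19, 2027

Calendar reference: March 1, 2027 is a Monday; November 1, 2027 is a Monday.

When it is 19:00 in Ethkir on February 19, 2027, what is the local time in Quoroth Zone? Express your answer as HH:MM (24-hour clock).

05:00

1 March 2027 is a Monday, so the first Monday is March 1 and the fourth is March 22.
1 November 2027 is a Monday, so the first Sunday is November 7 and the third is November 21.
February 19, 2027 does not fall between 22 March and 21 November, so daylight saving is not in effect and Ethkir is at UTC+02:00.
19:00 Ethkir − 2h = 17:00 UTC.
At the standard offset (UTC+12:00), 17:00 UTC + 12h = 05:00 Quoroth Zone standard time (rolling into the next day, 20 February 2027).
The standard-time date in Quoroth Zone, February 20, 2027, does not fall between 6 November 2026 and 19 February 2027, so daylight saving is not in effect and Quoroth Zone is at UTC+12:00.
17:00 UTC + 12h = 05:00 Quoroth Zone (rolling into the next day, 20 February 2027).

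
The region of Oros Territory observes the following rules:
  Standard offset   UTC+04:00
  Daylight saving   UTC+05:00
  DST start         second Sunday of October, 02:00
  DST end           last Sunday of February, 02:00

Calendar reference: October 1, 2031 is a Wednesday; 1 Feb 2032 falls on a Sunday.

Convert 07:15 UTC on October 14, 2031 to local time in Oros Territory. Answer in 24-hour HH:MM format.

1 October 2031 is a Wednesday, so the first Sunday is October 5 and the second is October 12.
1 February 2032 is a Sunday, so Sundays fall on 1, 8, 15, 22, 29; the last is February 29.
At the standard offset (UTC+04:00), 07:15 UTC + 4h = 11:15 Oros Territory standard time.
Daylight saving runs 12 October 2031 – 29 February 2032; the standard-time date in Oros Territory, October 14, 2031, is inside that window, so Oros Territory is at UTC+05:00.
07:15 UTC + 5h = 12:15 local.

12:15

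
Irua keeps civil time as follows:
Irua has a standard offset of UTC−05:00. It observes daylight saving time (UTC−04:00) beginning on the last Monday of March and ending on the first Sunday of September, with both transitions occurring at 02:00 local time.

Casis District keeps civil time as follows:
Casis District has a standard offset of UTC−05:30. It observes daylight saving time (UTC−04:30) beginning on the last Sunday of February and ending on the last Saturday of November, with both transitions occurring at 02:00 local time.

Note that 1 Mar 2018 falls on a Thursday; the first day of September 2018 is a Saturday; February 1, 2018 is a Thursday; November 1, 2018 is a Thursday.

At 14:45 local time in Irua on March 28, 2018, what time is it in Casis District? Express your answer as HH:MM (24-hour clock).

1 March 2018 is a Thursday, so Mondays fall on 5, 12, 19, 26; the last is March 26.
1 September 2018 is a Saturday, so the first Sunday is September 2.
Daylight saving runs 26 March – 2 September; March 28, 2018 is inside that window, so Irua is at UTC−04:00.
14:45 Irua + 4h = 18:45 UTC.
1 February 2018 is a Thursday, so Sundays fall on 4, 11, 18, 25; the last is February 25.
1 November 2018 is a Thursday, so Saturdays fall on 3, 10, 17, 24; the last is November 24.
At the standard offset (UTC−05:30), 18:45 UTC − 5h30m = 13:15 Casis District standard time.
The standard-time date in Casis District, March 28, 2018, lies within the daylight-saving period (25 February – 24 November), so Casis District is on daylight time, UTC−04:30.
18:45 UTC − 4h30m = 14:15 Casis District.

14:15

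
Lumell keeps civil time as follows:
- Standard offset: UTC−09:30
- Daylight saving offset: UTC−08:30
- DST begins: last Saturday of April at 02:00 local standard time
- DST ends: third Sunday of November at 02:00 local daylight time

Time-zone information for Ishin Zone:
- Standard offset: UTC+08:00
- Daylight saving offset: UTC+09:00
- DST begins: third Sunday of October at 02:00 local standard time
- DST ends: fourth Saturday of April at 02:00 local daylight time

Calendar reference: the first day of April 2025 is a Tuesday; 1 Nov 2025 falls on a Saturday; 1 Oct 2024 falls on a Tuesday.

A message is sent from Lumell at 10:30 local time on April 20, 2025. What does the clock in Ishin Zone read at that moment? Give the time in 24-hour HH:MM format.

05:00

1 April 2025 is a Tuesday, so Saturdays fall on 5, 12, 19, 26; the last is April 26.
1 November 2025 is a Saturday, so the first Sunday is November 2 and the third is November 16.
April 20, 2025 does not fall between 26 April and 16 November, so daylight saving is not in effect and Lumell is at UTC−09:30.
10:30 Lumell + 9h30m = 20:00 UTC.
1 October 2024 is a Tuesday, so the first Sunday is October 6 and the third is October 20.
1 April 2025 is a Tuesday, so the first Saturday is April 5 and the fourth is April 26.
At the standard offset (UTC+08:00), 20:00 UTC + 8h = 04:00 Ishin Zone standard time (rolling into the next day, 21 April 2025).
The standard-time date in Ishin Zone, April 21, 2025, lies within the daylight-saving period (20 October 2024 – 26 April 2025), so Ishin Zone is on daylight time, UTC+09:00.
20:00 UTC + 9h = 05:00 Ishin Zone (rolling into the next day, 21 April 2025).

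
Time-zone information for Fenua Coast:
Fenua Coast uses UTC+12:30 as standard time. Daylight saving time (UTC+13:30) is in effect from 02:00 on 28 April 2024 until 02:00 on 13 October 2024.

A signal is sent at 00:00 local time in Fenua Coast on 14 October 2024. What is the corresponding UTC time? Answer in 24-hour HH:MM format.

Daylight saving runs 28 April – 13 October; 14 October 2024 is outside that window, so Fenua Coast is on standard time at UTC+12:30.
00:00 local − 12h30m = 11:30 UTC (rolling into the previous day, 13 October 2024).

11:30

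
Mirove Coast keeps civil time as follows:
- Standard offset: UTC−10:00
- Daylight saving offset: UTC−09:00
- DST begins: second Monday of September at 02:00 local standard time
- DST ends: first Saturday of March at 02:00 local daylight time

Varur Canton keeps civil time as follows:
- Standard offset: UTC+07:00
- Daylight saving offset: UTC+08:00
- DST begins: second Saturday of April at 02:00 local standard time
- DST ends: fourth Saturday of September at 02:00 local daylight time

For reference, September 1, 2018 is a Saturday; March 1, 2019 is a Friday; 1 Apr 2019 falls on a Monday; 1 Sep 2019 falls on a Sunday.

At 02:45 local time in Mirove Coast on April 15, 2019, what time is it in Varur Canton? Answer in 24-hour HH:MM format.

20:45

1 September 2018 is a Saturday, so the first Monday is September 3 and the second is September 10.
1 March 2019 is a Friday, so the first Saturday is March 2.
April 15, 2019 is outside the daylight-saving period (10 September 2018 – 2 March 2019), so Mirove Coast is on standard time, UTC−10:00.
02:45 Mirove Coast + 10h = 12:45 UTC.
1 April 2019 is a Monday, so the first Saturday is April 6 and the second is April 13.
1 September 2019 is a Sunday, so the first Saturday is September 7 and the fourth is September 28.
At the standard offset (UTC+07:00), 12:45 UTC + 7h = 19:45 Varur Canton standard time.
Daylight saving runs 13 April – 28 September; the standard-time date in Varur Canton, April 15, 2019, is inside that window, so Varur Canton is at UTC+08:00.
12:45 UTC + 8h = 20:45 Varur Canton.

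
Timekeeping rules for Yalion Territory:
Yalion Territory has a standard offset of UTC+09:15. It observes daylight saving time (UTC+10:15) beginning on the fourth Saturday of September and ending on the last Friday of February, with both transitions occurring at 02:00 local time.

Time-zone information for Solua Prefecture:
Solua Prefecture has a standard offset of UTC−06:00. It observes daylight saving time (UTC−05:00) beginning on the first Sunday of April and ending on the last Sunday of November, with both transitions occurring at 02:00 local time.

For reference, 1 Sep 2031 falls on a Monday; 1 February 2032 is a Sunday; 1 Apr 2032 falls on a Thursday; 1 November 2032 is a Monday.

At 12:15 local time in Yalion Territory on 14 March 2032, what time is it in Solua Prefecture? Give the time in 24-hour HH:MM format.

1 September 2031 is a Monday, so the first Saturday is September 6 and the fourth is September 27.
1 February 2032 is a Sunday, so Fridays fall on 6, 13, 20, 27; the last is February 27.
14 March 2032 is outside the daylight-saving period (27 September 2031 – 27 February 2032), so Yalion Territory is on standard time, UTC+09:15.
12:15 Yalion Territory − 9h15m = 03:00 UTC.
1 April 2032 is a Thursday, so the first Sunday is April 4.
1 November 2032 is a Monday, so Sundays fall on 7, 14, 21, 28; the last is November 28.
At the standard offset (UTC−06:00), 03:00 UTC − 6h = 21:00 Solua Prefecture standard time (rolling into the previous day, 13 March 2032).
The standard-time date in Solua Prefecture, 13 March 2032, does not fall between 4 April and 28 November, so daylight saving is not in effect and Solua Prefecture is at UTC−06:00.
03:00 UTC − 6h = 21:00 Solua Prefecture (rolling into the previous day, 13 March 2032).

21:00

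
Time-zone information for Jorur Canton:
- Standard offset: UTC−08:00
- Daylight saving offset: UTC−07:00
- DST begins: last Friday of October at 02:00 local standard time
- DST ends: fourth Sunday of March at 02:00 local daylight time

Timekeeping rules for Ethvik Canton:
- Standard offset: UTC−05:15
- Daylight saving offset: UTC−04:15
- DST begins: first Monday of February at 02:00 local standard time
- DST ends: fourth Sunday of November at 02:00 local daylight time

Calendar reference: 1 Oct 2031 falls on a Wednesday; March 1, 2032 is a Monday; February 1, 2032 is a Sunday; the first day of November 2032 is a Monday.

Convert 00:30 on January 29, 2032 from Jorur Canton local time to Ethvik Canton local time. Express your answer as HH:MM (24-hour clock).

02:15

1 October 2031 is a Wednesday, so Fridays fall on 3, 10, 17, 24, 31; the last is October 31.
1 March 2032 is a Monday, so the first Sunday is March 7 and the fourth is March 28.
Daylight saving runs 31 October 2031 – 28 March 2032; January 29, 2032 is inside that window, so Jorur Canton is at UTC−07:00.
00:30 Jorur Canton + 7h = 07:30 UTC.
1 February 2032 is a Sunday, so the first Monday is February 2.
1 November 2032 is a Monday, so the first Sunday is November 7 and the fourth is November 28.
At the standard offset (UTC−05:15), 07:30 UTC − 5h15m = 02:15 Ethvik Canton standard time.
The standard-time date in Ethvik Canton, January 29, 2032, is outside the daylight-saving period (2 February – 28 November), so Ethvik Canton is on standard time, UTC−05:15.
07:30 UTC − 5h15m = 02:15 Ethvik Canton.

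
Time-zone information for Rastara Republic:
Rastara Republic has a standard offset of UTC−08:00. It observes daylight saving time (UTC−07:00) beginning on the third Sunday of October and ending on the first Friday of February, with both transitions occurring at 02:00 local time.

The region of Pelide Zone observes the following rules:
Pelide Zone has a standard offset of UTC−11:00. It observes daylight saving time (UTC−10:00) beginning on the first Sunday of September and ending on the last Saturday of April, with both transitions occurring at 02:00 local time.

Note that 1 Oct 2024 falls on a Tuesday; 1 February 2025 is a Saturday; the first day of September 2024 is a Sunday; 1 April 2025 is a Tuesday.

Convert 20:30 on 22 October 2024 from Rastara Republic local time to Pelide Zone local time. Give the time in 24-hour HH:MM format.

1 October 2024 is a Tuesday, so the first Sunday is October 6 and the third is October 20.
1 February 2025 is a Saturday, so the first Friday is February 7.
22 October 2024 lies within the daylight-saving period (20 October 2024 – 7 February 2025), so Rastara Republic is on daylight time, UTC−07:00.
20:30 Rastara Republic + 7h = 03:30 UTC (rolling into the next day, 23 October 2024).
1 September 2024 is a Sunday, so the first Sunday is September 1.
1 April 2025 is a Tuesday, so Saturdays fall on 5, 12, 19, 26; the last is April 26.
At the standard offset (UTC−11:00), 03:30 UTC − 11h = 16:30 Pelide Zone standard time (rolling into the previous day, 22 October 2024).
The standard-time date in Pelide Zone, 22 October 2024, lies within the daylight-saving period (1 September 2024 – 26 April 2025), so Pelide Zone is on daylight time, UTC−10:00.
03:30 UTC − 10h = 17:30 Pelide Zone (rolling into the previous day, 22 October 2024).

17:30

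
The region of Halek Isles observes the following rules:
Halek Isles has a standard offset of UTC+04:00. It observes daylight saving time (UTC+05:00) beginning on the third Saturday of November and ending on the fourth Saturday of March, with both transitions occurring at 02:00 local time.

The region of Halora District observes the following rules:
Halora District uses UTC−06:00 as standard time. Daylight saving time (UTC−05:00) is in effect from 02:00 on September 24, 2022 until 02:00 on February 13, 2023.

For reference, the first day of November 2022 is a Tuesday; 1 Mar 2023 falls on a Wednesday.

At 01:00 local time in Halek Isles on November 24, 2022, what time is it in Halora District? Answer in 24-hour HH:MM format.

1 November 2022 is a Tuesday, so the first Saturday is November 5 and the third is November 19.
1 March 2023 is a Wednesday, so the first Saturday is March 4 and the fourth is March 25.
November 24, 2022 lies within the daylight-saving period (19 November 2022 – 25 March 2023), so Halek Isles is on daylight time, UTC+05:00.
01:00 Halek Isles − 5h = 20:00 UTC (rolling into the previous day, 23 November 2022).
At the standard offset (UTC−06:00), 20:00 UTC − 6h = 14:00 Halora District standard time.
The standard-time date in Halora District, November 23, 2022, falls between 24 September 2022 and 13 February 2023, so daylight saving is in effect and Halora District is at UTC−05:00.
20:00 UTC − 5h = 15:00 Halora District.

15:00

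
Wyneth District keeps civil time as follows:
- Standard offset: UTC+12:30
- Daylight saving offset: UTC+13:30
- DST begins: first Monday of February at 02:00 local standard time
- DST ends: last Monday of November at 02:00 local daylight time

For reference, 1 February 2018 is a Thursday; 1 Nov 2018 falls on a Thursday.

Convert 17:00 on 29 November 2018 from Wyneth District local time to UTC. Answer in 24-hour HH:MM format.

1 February 2018 is a Thursday, so the first Monday is February 5.
1 November 2018 is a Thursday, so Mondays fall on 5, 12, 19, 26; the last is November 26.
29 November 2018 does not fall between 5 February and 26 November, so daylight saving is not in effect and Wyneth District is at UTC+12:30.
17:00 local − 12h30m = 04:30 UTC.

04:30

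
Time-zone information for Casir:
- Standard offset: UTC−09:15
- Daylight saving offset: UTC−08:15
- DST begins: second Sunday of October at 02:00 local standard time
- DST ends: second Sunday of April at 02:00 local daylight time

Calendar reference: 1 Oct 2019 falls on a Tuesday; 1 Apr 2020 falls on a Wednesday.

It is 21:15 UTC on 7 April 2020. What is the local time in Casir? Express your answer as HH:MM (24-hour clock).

1 October 2019 is a Tuesday, so the first Sunday is October 6 and the second is October 13.
1 April 2020 is a Wednesday, so the first Sunday is April 5 and the second is April 12.
At the standard offset (UTC−09:15), 21:15 UTC − 9h15m = 12:00 Casir standard time.
The standard-time date in Casir, 7 April 2020, lies within the daylight-saving period (13 October 2019 – 12 April 2020), so Casir is on daylight time, UTC−08:15.
21:15 UTC − 8h15m = 13:00 local.

13:00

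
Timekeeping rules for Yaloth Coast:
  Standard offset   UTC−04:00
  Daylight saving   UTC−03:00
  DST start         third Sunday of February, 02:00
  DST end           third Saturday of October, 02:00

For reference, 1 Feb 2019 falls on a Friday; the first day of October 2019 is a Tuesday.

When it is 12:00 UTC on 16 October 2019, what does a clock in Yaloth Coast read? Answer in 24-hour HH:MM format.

1 February 2019 is a Friday, so the first Sunday is February 3 and the third is February 17.
1 October 2019 is a Tuesday, so the first Saturday is October 5 and the third is October 19.
At the standard offset (UTC−04:00), 12:00 UTC − 4h = 08:00 Yaloth Coast standard time.
The standard-time date in Yaloth Coast, 16 October 2019, falls between 17 February and 19 October, so daylight saving is in effect and Yaloth Coast is at UTC−03:00.
12:00 UTC − 3h = 09:00 local.

09:00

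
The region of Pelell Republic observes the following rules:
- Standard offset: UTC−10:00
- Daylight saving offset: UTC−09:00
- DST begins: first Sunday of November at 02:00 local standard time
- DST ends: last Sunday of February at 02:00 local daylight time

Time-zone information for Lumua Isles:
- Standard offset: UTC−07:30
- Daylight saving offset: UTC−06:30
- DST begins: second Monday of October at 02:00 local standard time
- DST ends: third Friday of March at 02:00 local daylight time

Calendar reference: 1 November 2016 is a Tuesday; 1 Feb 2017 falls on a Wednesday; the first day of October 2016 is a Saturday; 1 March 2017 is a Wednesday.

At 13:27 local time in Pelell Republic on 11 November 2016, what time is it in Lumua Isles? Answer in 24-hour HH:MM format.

1 November 2016 is a Tuesday, so the first Sunday is November 6.
1 February 2017 is a Wednesday, so Sundays fall on 5, 12, 19, 26; the last is February 26.
11 November 2016 falls between 6 November 2016 and 26 February 2017, so daylight saving is in effect and Pelell Republic is at UTC−09:00.
13:27 Pelell Republic + 9h = 22:27 UTC.
1 October 2016 is a Saturday, so the first Monday is October 3 and the second is October 10.
1 March 2017 is a Wednesday, so the first Friday is March 3 and the third is March 17.
At the standard offset (UTC−07:30), 22:27 UTC − 7h30m = 14:57 Lumua Isles standard time.
The standard-time date in Lumua Isles, 11 November 2016, falls between 10 October 2016 and 17 March 2017, so daylight saving is in effect and Lumua Isles is at UTC−06:30.
22:27 UTC − 6h30m = 15:57 Lumua Isles.

15:57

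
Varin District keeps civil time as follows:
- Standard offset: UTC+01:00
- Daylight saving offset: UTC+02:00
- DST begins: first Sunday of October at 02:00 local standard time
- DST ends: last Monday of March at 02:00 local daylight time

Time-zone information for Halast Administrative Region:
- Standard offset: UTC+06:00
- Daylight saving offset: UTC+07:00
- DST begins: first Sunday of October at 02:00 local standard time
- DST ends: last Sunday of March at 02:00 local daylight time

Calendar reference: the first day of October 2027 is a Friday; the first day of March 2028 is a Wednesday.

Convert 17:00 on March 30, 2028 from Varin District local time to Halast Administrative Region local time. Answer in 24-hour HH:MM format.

22:00

1 October 2027 is a Friday, so the first Sunday is October 3.
1 March 2028 is a Wednesday, so Mondays fall on 6, 13, 20, 27; the last is March 27.
March 30, 2028 does not fall between 3 October 2027 and 27 March 2028, so daylight saving is not in effect and Varin District is at UTC+01:00.
17:00 Varin District − 1h = 16:00 UTC.
1 October 2027 is a Friday, so the first Sunday is October 3.
1 March 2028 is a Wednesday, so Sundays fall on 5, 12, 19, 26; the last is March 26.
At the standard offset (UTC+06:00), 16:00 UTC + 6h = 22:00 Halast Administrative Region standard time.
Daylight saving runs 3 October 2027 – 26 March 2028; the standard-time date in Halast Administrative Region, March 30, 2028, is outside that window, so Halast Administrative Region is on standard time at UTC+06:00.
16:00 UTC + 6h = 22:00 Halast Administrative Region.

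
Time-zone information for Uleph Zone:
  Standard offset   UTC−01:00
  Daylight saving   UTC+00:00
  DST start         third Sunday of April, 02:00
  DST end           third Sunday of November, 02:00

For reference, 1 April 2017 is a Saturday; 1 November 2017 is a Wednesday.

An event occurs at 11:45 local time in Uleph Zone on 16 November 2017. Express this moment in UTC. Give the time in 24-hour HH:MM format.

11:45

1 April 2017 is a Saturday, so the first Sunday is April 2 and the third is April 16.
1 November 2017 is a Wednesday, so the first Sunday is November 5 and the third is November 19.
Daylight saving runs 16 April – 19 November; 16 November 2017 is inside that window, so Uleph Zone is at UTC+00:00.
11:45 local − 0h = 11:45 UTC.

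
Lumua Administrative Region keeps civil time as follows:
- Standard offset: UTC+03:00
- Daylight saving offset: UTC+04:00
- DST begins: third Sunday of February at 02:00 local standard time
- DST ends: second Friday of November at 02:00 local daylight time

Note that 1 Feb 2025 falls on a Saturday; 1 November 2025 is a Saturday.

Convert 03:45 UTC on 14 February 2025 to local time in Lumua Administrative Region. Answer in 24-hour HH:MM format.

1 February 2025 is a Saturday, so the first Sunday is February 2 and the third is February 16.
1 November 2025 is a Saturday, so the first Friday is November 7 and the second is November 14.
At the standard offset (UTC+03:00), 03:45 UTC + 3h = 06:45 Lumua Administrative Region standard time.
Daylight saving runs 16 February – 14 November; the standard-time date in Lumua Administrative Region, 14 February 2025, is outside that window, so Lumua Administrative Region is on standard time at UTC+03:00.
03:45 UTC + 3h = 06:45 local.

06:45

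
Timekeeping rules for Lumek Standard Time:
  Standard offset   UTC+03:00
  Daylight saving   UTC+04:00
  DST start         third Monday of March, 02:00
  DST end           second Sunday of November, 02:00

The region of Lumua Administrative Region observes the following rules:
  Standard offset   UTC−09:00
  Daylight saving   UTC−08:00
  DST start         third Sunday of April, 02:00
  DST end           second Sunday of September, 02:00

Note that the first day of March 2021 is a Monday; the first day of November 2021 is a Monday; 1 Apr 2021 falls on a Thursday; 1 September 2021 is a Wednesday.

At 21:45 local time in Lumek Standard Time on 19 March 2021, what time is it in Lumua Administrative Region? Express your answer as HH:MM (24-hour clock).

1 March 2021 is a Monday, so the first Monday is March 1 and the third is March 15.
1 November 2021 is a Monday, so the first Sunday is November 7 and the second is November 14.
19 March 2021 lies within the daylight-saving period (15 March – 14 November), so Lumek Standard Time is on daylight time, UTC+04:00.
21:45 Lumek Standard Time − 4h = 17:45 UTC.
1 April 2021 is a Thursday, so the first Sunday is April 4 and the third is April 18.
1 September 2021 is a Wednesday, so the first Sunday is September 5 and the second is September 12.
At the standard offset (UTC−09:00), 17:45 UTC − 9h = 08:45 Lumua Administrative Region standard time.
The standard-time date in Lumua Administrative Region, 19 March 2021, is outside the daylight-saving period (18 April – 12 September), so Lumua Administrative Region is on standard time, UTC−09:00.
17:45 UTC − 9h = 08:45 Lumua Administrative Region.

08:45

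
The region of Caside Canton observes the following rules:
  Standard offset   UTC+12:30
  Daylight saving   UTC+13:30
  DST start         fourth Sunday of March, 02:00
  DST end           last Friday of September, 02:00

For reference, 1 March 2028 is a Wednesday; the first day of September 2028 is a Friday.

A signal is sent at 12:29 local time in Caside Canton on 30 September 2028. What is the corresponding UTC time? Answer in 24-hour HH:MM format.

23:59

1 March 2028 is a Wednesday, so the first Sunday is March 5 and the fourth is March 26.
1 September 2028 is a Friday, so Fridays fall on 1, 8, 15, 22, 29; the last is September 29.
Daylight saving runs 26 March – 29 September; 30 September 2028 is outside that window, so Caside Canton is on standard time at UTC+12:30.
12:29 local − 12h30m = 23:59 UTC (rolling into the previous day, 29 September 2028).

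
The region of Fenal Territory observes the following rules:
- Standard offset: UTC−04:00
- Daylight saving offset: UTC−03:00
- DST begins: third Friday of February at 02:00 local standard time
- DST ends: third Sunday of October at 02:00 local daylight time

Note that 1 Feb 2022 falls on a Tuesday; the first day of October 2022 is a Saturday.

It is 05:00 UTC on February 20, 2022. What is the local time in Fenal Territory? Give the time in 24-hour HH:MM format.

1 February 2022 is a Tuesday, so the first Friday is February 4 and the third is February 18.
1 October 2022 is a Saturday, so the first Sunday is October 2 and the third is October 16.
At the standard offset (UTC−04:00), 05:00 UTC − 4h = 01:00 Fenal Territory standard time.
Daylight saving runs 18 February – 16 October; the standard-time date in Fenal Territory, February 20, 2022, is inside that window, so Fenal Territory is at UTC−03:00.
05:00 UTC − 3h = 02:00 local.

02:00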